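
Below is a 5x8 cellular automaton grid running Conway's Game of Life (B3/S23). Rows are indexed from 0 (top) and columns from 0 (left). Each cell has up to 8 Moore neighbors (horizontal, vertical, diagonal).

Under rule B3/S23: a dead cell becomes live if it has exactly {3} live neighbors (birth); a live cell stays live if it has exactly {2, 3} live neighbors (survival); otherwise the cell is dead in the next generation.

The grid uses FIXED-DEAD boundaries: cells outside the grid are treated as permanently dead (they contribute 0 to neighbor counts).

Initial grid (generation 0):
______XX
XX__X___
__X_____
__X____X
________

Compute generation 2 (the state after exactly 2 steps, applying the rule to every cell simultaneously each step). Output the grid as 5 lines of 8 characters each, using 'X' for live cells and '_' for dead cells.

Simulating step by step:
Generation 0 (given above): 8 live cells
Generation 1: 3 live cells
________
_X______
__XX____
________
________
Generation 2: 2 live cells
(generation 2 grid is the final answer)

Answer: ________
__X_____
__X_____
________
________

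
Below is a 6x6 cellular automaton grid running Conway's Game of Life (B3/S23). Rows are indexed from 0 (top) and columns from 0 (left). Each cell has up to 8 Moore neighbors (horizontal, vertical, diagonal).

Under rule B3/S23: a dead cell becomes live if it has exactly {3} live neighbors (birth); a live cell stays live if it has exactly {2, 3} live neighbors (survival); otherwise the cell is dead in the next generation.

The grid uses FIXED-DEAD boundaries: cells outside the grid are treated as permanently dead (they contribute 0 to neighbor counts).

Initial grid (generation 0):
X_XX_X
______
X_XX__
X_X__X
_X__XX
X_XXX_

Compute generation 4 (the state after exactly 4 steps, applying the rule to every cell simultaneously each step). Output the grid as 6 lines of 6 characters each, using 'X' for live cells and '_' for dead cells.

Answer: ______
______
____X_
______
__XX_X
__XXXX

Derivation:
Simulating step by step:
Generation 0 (given above): 17 live cells
Generation 1: 13 live cells
______
____X_
__XX__
X_X__X
X____X
_XXXXX
Generation 2: 15 live cells
______
___X__
_XXXX_
__XXX_
X____X
_XXXXX
Generation 3: 10 live cells
______
___XX_
_X____
_____X
_____X
_XXXXX
Generation 4: 8 live cells
(generation 4 grid is the final answer)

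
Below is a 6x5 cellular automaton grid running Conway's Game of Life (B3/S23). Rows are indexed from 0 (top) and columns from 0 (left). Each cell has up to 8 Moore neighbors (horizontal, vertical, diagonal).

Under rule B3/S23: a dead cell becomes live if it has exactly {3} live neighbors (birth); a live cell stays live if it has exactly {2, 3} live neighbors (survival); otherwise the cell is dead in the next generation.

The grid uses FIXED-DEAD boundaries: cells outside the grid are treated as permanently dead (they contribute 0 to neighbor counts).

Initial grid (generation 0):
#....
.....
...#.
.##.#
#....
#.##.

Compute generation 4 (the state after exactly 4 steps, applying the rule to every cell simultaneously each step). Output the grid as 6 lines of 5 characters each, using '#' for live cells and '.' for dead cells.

Answer: .....
.....
.....
.....
.....
.....

Derivation:
Simulating step by step:
Generation 0 (given above): 9 live cells
Generation 1: 7 live cells
.....
.....
..##.
.###.
#....
.#...
Generation 2: 5 live cells
.....
.....
.#.#.
.#.#.
#....
.....
Generation 3: 2 live cells
.....
.....
.....
##...
.....
.....
Generation 4: 0 live cells
(generation 4 grid is the final answer)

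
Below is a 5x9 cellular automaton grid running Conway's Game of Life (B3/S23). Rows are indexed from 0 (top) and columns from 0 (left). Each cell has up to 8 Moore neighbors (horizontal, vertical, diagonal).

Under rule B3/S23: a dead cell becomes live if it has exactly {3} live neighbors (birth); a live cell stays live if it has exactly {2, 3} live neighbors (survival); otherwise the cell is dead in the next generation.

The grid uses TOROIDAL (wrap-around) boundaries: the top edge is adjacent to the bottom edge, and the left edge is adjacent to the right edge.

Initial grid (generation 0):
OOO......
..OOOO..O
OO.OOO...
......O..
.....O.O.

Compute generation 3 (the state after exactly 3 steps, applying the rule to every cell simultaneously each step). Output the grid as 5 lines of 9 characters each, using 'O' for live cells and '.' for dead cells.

Answer: ...O.OO..
..O.O...O
O...O....
O.O......
........O

Derivation:
Simulating step by step:
Generation 0 (given above): 16 live cells
Generation 1: 14 live cells
OOO..OO.O
.....O..O
OO....O..
......O..
.O....O..
Generation 2: 20 live cells
.OO..OO.O
..O..O..O
O....OOO.
OO...OOO.
.OO...O..
Generation 3: 11 live cells
(generation 3 grid is the final answer)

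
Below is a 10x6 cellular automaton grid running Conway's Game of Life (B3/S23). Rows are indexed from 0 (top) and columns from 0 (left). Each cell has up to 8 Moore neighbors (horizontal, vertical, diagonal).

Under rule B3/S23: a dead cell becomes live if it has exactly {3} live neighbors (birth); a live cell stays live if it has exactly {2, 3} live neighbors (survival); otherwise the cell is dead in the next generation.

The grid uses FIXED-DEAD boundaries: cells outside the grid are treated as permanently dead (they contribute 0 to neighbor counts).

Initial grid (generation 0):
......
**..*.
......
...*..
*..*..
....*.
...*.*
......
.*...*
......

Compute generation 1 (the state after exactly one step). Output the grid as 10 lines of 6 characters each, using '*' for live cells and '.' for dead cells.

Answer: ......
......
......
......
...**.
...**.
....*.
....*.
......
......

Derivation:
Simulating step by step:
Generation 0 (given above): 11 live cells
Generation 1: 6 live cells
(generation 1 grid is the final answer)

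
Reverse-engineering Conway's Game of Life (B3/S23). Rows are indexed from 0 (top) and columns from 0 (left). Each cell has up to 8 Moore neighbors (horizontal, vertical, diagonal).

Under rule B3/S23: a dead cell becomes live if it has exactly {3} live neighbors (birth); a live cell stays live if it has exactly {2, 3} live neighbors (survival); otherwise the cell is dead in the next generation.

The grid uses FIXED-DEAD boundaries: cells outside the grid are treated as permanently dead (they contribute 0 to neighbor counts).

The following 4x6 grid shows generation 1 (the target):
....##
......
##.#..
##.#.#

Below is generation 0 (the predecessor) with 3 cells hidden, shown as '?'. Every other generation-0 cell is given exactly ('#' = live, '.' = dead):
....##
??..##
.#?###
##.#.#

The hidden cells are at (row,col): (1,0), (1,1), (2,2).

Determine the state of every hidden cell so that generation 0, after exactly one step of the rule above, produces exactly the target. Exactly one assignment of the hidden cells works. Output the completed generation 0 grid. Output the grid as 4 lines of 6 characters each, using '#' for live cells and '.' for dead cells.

Hidden generation-0 cells (in order): (1,0), (1,1), (2,2).
A hidden cell only influences target cells in its own 3x3 neighborhood. Try each of the 2^3 = 8 assignments, step the completed generation 0 forward once under B3/S23, and compare with the target:
  (1,0)=. (1,1)=. (2,2)=. -> step reproduces the target at every cell -> ACCEPT
  (1,0)=. (1,1)=. (2,2)=# -> step gives (1,2)='#' but target has '.' -> reject
  (1,0)=. (1,1)=# (2,2)=. -> step gives (1,2)='#' but target has '.' -> reject
  (1,0)=. (1,1)=# (2,2)=# -> step gives (1,1)='#' but target has '.' -> reject
  (1,0)=# (1,1)=. (2,2)=. -> step gives (2,0)='.' but target has '#' -> reject
  (1,0)=# (1,1)=. (2,2)=# -> step gives (1,1)='#' but target has '.' -> reject
  (1,0)=# (1,1)=# (2,2)=. -> step gives (1,0)='#' but target has '.' -> reject
  (1,0)=# (1,1)=# (2,2)=# -> step gives (1,0)='#' but target has '.' -> reject
Unique solution: (1,0)=dead, (1,1)=dead, (2,2)=dead.
Check: live-neighbor counts of every cell in the completed generation 0:
000233
112465
324364
224252
Applying B3/S23 to generation 0 with these counts gives:
....##
......
##.#..
##.#.#
which matches the target exactly.

Answer: ....##
....##
.#.###
##.#.#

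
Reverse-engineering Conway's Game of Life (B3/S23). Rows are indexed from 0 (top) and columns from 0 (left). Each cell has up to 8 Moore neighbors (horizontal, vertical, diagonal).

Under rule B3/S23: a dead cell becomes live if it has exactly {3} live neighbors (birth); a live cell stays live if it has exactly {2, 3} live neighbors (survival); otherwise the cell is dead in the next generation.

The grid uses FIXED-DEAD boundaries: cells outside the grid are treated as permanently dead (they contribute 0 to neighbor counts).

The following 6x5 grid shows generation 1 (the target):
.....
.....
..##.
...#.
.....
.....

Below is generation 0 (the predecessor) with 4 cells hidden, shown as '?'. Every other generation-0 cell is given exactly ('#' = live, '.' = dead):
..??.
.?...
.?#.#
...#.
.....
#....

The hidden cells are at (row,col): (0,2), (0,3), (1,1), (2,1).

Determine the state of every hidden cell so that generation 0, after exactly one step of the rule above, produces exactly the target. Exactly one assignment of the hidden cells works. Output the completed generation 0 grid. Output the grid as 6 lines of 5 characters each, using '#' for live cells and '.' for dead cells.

Hidden generation-0 cells (in order): (0,2), (0,3), (1,1), (2,1).
A hidden cell only influences target cells in its own 3x3 neighborhood. Try each of the 2^4 = 16 assignments, step the completed generation 0 forward once under B3/S23, and compare with the target:
  (0,2)=. (0,3)=. (1,1)=. (2,1)=. -> step gives (2,2)='.' but target has '#' -> reject
  (0,2)=. (0,3)=. (1,1)=. (2,1)=# -> step gives (3,2)='#' but target has '.' -> reject
  (0,2)=. (0,3)=. (1,1)=# (2,1)=. -> step reproduces the target at every cell -> ACCEPT
  (0,2)=. (0,3)=. (1,1)=# (2,1)=# -> step gives (1,1)='#' but target has '.' -> reject
  (0,2)=. (0,3)=# (1,1)=. (2,1)=. -> step gives (1,3)='#' but target has '.' -> reject
  (0,2)=. (0,3)=# (1,1)=. (2,1)=# -> step gives (1,2)='#' but target has '.' -> reject
  (0,2)=. (0,3)=# (1,1)=# (2,1)=. -> step gives (1,2)='#' but target has '.' -> reject
  (0,2)=. (0,3)=# (1,1)=# (2,1)=# -> step gives (1,1)='#' but target has '.' -> reject
  (0,2)=# (0,3)=. (1,1)=. (2,1)=. -> step gives (1,3)='#' but target has '.' -> reject
  (0,2)=# (0,3)=. (1,1)=. (2,1)=# -> step gives (1,1)='#' but target has '.' -> reject
  (0,2)=# (0,3)=. (1,1)=# (2,1)=. -> step gives (1,1)='#' but target has '.' -> reject
  (0,2)=# (0,3)=. (1,1)=# (2,1)=# -> step gives (1,1)='#' but target has '.' -> reject
  (0,2)=# (0,3)=# (1,1)=. (2,1)=. -> step gives (1,2)='#' but target has '.' -> reject
  (0,2)=# (0,3)=# (1,1)=. (2,1)=# -> step gives (1,1)='#' but target has '.' -> reject
  (0,2)=# (0,3)=# (1,1)=# (2,1)=. -> step gives (0,2)='#' but target has '.' -> reject
  (0,2)=# (0,3)=# (1,1)=# (2,1)=# -> step gives (0,2)='#' but target has '.' -> reject
Unique solution: (0,2)=dead, (0,3)=dead, (1,1)=live, (2,1)=dead.
Check: live-neighbor counts of every cell in the completed generation 0:
11100
11221
12231
01222
11111
01000
Applying B3/S23 to generation 0 with these counts gives:
.....
.....
..##.
...#.
.....
.....
which matches the target exactly.

Answer: .....
.#...
..#.#
...#.
.....
#....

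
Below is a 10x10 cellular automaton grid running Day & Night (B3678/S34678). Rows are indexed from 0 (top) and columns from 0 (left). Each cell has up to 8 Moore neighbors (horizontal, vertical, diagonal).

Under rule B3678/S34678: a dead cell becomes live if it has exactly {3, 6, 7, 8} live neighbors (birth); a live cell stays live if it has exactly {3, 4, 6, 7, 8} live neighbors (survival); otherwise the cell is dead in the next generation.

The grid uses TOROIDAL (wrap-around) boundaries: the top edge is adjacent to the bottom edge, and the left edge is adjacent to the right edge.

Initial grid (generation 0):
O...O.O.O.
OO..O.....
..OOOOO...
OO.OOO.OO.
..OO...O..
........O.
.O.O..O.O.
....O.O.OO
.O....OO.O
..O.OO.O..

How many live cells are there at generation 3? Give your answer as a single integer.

Simulating step by step:
Generation 0 (given above): 39 live cells
Generation 1: 46 live cells
....O..O.O
.OO.OOOO.O
..O.O.OO.O
.OOOOO.O..
.OOO..OO.O
...O......
.....O..O.
..O...OOOO
O..OO.OO..
OO.O.O.O.O
Generation 2: 48 live cells
O...O.OOOO
....O..OO.
...O.OOO..
.OOOOOOO..
OOO..OO.O.
....O.OOO.
......O.OO
...OO.O.OO
O..OO...O.
O.OO.O.O.O
Generation 3: 50 live cells
OO..O.O.O.
...OO.OO..
...OO.O...
OO.O.OO.O.
.OO..OOOOO
OO....OOO.
...OO.OO.O
O..OO...O.
OO....O.OO
O..O.O.OOO
Population at generation 3: 50

Answer: 50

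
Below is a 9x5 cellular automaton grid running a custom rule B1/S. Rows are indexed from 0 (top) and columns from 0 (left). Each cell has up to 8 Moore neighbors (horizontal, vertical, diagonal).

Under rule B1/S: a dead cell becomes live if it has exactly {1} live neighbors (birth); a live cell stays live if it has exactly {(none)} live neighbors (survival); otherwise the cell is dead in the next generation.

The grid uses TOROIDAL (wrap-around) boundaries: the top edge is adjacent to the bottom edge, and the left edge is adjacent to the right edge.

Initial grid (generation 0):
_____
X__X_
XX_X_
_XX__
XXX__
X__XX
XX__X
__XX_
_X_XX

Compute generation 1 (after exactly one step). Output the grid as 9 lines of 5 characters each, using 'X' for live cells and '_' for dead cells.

Answer: _____
_____
_____
_____
_____
_____
_____
_____
_____

Derivation:
Simulating step by step:
Generation 0 (given above): 21 live cells
Generation 1: 0 live cells
(generation 1 grid is the final answer)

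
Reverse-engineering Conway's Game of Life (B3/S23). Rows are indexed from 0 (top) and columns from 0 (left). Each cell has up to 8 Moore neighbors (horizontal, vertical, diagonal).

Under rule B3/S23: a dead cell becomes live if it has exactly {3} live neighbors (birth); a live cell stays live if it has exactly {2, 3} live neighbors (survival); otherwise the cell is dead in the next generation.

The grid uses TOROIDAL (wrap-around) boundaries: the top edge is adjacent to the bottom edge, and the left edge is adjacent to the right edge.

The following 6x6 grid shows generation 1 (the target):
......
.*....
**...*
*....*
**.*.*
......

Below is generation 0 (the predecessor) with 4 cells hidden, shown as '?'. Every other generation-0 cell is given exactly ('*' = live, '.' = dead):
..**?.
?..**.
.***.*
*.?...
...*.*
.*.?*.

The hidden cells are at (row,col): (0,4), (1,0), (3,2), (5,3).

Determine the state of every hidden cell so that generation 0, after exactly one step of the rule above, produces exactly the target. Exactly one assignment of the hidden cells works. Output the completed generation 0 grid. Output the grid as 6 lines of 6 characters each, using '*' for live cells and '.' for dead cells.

Answer: ..**..
...**.
.***.*
*.*...
...*.*
.*.**.

Derivation:
Hidden generation-0 cells (in order): (0,4), (1,0), (3,2), (5,3).
A hidden cell only influences target cells in its own 3x3 neighborhood. Try each of the 2^4 = 16 assignments, step the completed generation 0 forward once under B3/S23, and compare with the target:
  (0,4)=. (1,0)=. (3,2)=. (5,3)=. -> step gives (0,2)='*' but target has '.' -> reject
  (0,4)=. (1,0)=. (3,2)=. (5,3)=* -> step gives (2,2)='*' but target has '.' -> reject
  (0,4)=. (1,0)=. (3,2)=* (5,3)=. -> step gives (0,2)='*' but target has '.' -> reject
  (0,4)=. (1,0)=. (3,2)=* (5,3)=* -> step reproduces the target at every cell -> ACCEPT
  (0,4)=. (1,0)=* (3,2)=. (5,3)=. -> step gives (0,1)='*' but target has '.' -> reject
  (0,4)=. (1,0)=* (3,2)=. (5,3)=* -> step gives (0,1)='*' but target has '.' -> reject
  (0,4)=. (1,0)=* (3,2)=* (5,3)=. -> step gives (0,1)='*' but target has '.' -> reject
  (0,4)=. (1,0)=* (3,2)=* (5,3)=* -> step gives (0,1)='*' but target has '.' -> reject
  (0,4)=* (1,0)=. (3,2)=. (5,3)=. -> step gives (0,2)='*' but target has '.' -> reject
  (0,4)=* (1,0)=. (3,2)=. (5,3)=* -> step gives (0,5)='*' but target has '.' -> reject
  (0,4)=* (1,0)=. (3,2)=* (5,3)=. -> step gives (0,2)='*' but target has '.' -> reject
  (0,4)=* (1,0)=. (3,2)=* (5,3)=* -> step gives (0,5)='*' but target has '.' -> reject
  (0,4)=* (1,0)=* (3,2)=. (5,3)=. -> step gives (0,1)='*' but target has '.' -> reject
  (0,4)=* (1,0)=* (3,2)=. (5,3)=* -> step gives (0,1)='*' but target has '.' -> reject
  (0,4)=* (1,0)=* (3,2)=* (5,3)=. -> step gives (0,1)='*' but target has '.' -> reject
  (0,4)=* (1,0)=* (3,2)=* (5,3)=* -> step gives (0,1)='*' but target has '.' -> reject
Unique solution: (0,4)=dead, (1,0)=dead, (3,2)=live, (5,3)=live.
Check: live-neighbor counts of every cell in the completed generation 0:
124552
236542
334442
344443
334342
215442
Applying B3/S23 to generation 0 with these counts gives:
......
.*....
**...*
*....*
**.*.*
......
which matches the target exactly.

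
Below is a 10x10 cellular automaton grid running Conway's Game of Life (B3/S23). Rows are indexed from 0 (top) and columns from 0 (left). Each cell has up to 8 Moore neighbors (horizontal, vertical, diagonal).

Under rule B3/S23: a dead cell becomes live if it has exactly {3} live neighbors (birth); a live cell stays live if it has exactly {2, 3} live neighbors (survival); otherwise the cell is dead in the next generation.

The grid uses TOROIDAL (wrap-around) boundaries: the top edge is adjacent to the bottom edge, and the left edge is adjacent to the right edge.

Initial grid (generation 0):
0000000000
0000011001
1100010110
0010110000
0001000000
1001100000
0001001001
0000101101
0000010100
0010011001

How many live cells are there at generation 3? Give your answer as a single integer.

Simulating step by step:
Generation 0 (given above): 28 live cells
Generation 1: 34 live cells
0000000000
1000011111
1100000111
0111111000
0010010000
0011100000
1001001111
0000100100
0000100100
0000011000
Generation 2: 35 live cells
0000000011
0100001000
0001000000
0001111111
0000001000
0110111111
0010011111
0001110001
0000100100
0000011000
Generation 3: 29 live cells
0000011100
0000000000
0011000010
0001111110
1010000000
1111100001
0110000000
0001000001
0001000000
0000011110
Population at generation 3: 29

Answer: 29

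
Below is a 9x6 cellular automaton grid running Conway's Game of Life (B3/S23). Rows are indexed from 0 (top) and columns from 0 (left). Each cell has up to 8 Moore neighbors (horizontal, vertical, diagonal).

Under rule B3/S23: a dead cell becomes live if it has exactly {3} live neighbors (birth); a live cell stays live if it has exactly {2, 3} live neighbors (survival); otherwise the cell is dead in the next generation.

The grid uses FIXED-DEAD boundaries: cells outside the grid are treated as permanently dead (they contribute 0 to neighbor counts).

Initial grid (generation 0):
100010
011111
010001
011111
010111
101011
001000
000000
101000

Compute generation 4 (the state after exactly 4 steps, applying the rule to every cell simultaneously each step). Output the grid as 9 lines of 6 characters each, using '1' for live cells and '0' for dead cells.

Answer: 000011
000011
110000
001000
001000
101000
111000
000000
000000

Derivation:
Simulating step by step:
Generation 0 (given above): 25 live cells
Generation 1: 18 live cells
011011
111101
100000
110000
100000
001001
010100
010000
000000
Generation 2: 13 live cells
100011
100101
000000
110000
100000
011000
010000
001000
000000
Generation 3: 13 live cells
000011
000001
110000
110000
101000
111000
010000
000000
000000
Generation 4: 13 live cells
(generation 4 grid is the final answer)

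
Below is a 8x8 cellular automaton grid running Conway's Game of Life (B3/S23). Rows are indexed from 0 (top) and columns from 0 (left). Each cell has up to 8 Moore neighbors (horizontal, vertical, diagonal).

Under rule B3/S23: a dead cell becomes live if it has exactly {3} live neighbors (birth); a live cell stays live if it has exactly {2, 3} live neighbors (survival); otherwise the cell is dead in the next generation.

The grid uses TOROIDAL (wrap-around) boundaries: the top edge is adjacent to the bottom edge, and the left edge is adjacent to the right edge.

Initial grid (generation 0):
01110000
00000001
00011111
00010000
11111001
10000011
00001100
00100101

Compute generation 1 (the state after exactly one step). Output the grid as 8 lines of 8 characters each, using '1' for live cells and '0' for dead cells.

Simulating step by step:
Generation 0 (given above): 24 live cells
Generation 1: 28 live cells
(generation 1 grid is the final answer)

Answer: 11110010
10000101
00011111
01000000
01111010
00100010
10001100
01100110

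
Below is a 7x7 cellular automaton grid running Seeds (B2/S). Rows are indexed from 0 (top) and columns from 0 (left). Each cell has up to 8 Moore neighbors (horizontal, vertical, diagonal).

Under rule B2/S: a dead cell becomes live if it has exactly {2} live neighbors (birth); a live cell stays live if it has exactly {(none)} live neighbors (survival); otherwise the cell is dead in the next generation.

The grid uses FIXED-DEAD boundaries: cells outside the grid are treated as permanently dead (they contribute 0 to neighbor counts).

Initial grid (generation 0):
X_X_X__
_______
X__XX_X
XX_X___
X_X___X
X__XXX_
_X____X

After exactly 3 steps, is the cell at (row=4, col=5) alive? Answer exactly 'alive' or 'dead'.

Simulating step by step:
Generation 0 (given above): 19 live cells
Generation 1: 9 live cells
_X_X___
X_X____
_____X_
______X
_______
_______
X_XX___
Generation 2: 10 live cells
X______
___XX__
_X____X
_____X_
_______
_XXX___
_X_____
Generation 3: 15 live cells
___XX__
XXX__X_
__XX___
______X
_X_XX__
X______
X__X___

Cell (4,5) at generation 3: 0 -> dead

Answer: dead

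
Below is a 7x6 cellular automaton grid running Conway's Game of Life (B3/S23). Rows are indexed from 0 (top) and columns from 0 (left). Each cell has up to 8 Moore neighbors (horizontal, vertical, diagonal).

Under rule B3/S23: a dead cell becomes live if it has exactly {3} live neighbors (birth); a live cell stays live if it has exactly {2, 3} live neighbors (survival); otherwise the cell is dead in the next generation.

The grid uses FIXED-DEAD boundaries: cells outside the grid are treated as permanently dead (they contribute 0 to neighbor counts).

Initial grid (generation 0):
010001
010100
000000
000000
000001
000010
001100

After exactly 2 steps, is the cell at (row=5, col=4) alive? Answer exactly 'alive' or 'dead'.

Simulating step by step:
Generation 0 (given above): 8 live cells
Generation 1: 5 live cells
001000
001000
000000
000000
000000
000110
000100
Generation 2: 4 live cells
000000
000000
000000
000000
000000
000110
000110

Cell (5,4) at generation 2: 1 -> alive

Answer: alive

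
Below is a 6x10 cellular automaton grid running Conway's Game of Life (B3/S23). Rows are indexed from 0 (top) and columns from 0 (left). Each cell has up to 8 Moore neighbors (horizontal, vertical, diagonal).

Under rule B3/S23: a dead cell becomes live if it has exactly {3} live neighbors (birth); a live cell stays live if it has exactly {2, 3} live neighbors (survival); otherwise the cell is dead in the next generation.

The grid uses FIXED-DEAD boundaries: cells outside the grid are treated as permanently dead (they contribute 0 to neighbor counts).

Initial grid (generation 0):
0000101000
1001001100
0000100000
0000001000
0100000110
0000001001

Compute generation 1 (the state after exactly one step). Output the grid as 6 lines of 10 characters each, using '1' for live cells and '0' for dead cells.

Simulating step by step:
Generation 0 (given above): 13 live cells
Generation 1: 16 live cells
(generation 1 grid is the final answer)

Answer: 0000011100
0001101100
0000011100
0000000100
0000001110
0000000110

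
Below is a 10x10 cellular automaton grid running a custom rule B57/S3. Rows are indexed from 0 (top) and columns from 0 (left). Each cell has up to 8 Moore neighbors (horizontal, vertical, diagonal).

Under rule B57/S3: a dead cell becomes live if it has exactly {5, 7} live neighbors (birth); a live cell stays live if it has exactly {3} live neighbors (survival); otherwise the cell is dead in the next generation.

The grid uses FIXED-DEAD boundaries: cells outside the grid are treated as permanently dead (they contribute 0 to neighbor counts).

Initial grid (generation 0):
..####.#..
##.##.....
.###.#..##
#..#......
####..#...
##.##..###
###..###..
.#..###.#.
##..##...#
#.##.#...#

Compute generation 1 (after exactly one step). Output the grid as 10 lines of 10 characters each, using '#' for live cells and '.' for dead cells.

Answer: ..#.......
..#.......
....#.....
#.#.......
..........
..#.#.#.#.
....#...#.
#.........
#.........
..........

Derivation:
Simulating step by step:
Generation 0 (given above): 50 live cells
Generation 1: 13 live cells
(generation 1 grid is the final answer)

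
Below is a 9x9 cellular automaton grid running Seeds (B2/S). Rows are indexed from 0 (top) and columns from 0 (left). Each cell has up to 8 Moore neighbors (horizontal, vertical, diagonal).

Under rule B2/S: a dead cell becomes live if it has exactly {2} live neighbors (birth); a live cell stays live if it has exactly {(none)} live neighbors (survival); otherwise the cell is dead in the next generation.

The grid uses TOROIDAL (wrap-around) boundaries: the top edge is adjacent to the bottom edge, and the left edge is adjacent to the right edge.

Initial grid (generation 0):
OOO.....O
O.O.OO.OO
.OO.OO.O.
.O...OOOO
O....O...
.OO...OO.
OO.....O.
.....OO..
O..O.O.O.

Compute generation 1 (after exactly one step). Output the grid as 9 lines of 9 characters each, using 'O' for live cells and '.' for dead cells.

Answer: .........
.........
.........
...O.....
....O....
.....O...
.........
..O......
.........

Derivation:
Simulating step by step:
Generation 0 (given above): 35 live cells
Generation 1: 4 live cells
(generation 1 grid is the final answer)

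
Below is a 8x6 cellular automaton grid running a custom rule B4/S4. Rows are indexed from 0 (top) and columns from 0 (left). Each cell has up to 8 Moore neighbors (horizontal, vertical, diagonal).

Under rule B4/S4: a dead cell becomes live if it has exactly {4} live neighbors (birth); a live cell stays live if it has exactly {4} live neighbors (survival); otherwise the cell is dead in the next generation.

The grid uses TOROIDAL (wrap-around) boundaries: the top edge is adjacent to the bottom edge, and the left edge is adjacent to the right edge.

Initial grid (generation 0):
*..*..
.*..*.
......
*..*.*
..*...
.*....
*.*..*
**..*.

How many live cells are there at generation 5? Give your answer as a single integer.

Simulating step by step:
Generation 0 (given above): 15 live cells
Generation 1: 5 live cells
.*...*
......
......
......
......
......
*.....
**....
Generation 2: 2 live cells
*.....
......
......
......
......
......
......
*.....
Generation 3: 0 live cells
......
......
......
......
......
......
......
......
Generation 4: 0 live cells
......
......
......
......
......
......
......
......
Generation 5: 0 live cells
......
......
......
......
......
......
......
......
Population at generation 5: 0

Answer: 0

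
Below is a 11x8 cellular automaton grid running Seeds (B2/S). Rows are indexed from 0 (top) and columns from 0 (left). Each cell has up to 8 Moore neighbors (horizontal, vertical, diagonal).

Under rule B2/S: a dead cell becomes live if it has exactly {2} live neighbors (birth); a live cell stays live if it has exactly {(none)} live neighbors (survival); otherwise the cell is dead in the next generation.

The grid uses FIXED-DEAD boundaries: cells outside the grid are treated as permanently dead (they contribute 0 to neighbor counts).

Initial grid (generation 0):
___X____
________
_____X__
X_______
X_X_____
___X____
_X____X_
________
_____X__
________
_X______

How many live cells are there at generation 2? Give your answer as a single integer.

Answer: 8

Derivation:
Simulating step by step:
Generation 0 (given above): 10 live cells
Generation 1: 6 live cells
________
____X___
________
________
___X____
X_______
__X_____
_____XX_
________
________
________
Generation 2: 8 live cells
________
________
________
________
________
_XXX____
_X___XX_
________
_____XX_
________
________
Population at generation 2: 8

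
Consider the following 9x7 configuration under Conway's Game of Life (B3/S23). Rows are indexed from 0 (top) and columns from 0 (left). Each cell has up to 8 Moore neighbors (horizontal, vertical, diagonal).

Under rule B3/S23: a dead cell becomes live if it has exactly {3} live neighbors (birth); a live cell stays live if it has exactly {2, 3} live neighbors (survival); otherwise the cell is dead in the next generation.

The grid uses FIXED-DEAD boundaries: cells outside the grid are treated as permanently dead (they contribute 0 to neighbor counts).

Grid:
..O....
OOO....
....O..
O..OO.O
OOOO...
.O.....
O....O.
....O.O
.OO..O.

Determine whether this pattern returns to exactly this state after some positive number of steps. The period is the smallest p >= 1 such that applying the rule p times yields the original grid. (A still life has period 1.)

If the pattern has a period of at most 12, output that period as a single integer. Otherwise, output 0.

Answer: 0

Derivation:
Simulating and comparing each generation to the original:
Gen 0 (original, given above): 21 live cells
Gen 1: 19 live cells, differs from original
Gen 2: 16 live cells, differs from original
Gen 3: 16 live cells, differs from original
Gen 4: 16 live cells, differs from original
Gen 5: 19 live cells, differs from original
Gen 6: 16 live cells, differs from original
Gen 7: 16 live cells, differs from original
Gen 8: 18 live cells, differs from original
Gen 9: 16 live cells, differs from original
Gen 10: 17 live cells, differs from original
Gen 11: 15 live cells, differs from original
Gen 12: 13 live cells, differs from original
No period found within 12 steps.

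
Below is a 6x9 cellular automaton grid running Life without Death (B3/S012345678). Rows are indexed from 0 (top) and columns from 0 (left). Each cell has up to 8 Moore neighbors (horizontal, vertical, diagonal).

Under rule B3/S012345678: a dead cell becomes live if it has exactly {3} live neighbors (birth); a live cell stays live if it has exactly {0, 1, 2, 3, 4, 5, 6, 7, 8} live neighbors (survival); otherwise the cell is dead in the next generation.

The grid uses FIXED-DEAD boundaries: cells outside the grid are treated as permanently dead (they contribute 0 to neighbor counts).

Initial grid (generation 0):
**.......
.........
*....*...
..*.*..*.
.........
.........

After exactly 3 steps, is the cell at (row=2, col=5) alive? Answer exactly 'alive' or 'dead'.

Answer: alive

Derivation:
Simulating step by step:
Generation 0 (given above): 7 live cells
Generation 1: 9 live cells
**.......
**.......
*....*...
..*.*..*.
.........
.........
Generation 2: 9 live cells
**.......
**.......
*....*...
..*.*..*.
.........
.........
Generation 3: 9 live cells
**.......
**.......
*....*...
..*.*..*.
.........
.........

Cell (2,5) at generation 3: 1 -> alive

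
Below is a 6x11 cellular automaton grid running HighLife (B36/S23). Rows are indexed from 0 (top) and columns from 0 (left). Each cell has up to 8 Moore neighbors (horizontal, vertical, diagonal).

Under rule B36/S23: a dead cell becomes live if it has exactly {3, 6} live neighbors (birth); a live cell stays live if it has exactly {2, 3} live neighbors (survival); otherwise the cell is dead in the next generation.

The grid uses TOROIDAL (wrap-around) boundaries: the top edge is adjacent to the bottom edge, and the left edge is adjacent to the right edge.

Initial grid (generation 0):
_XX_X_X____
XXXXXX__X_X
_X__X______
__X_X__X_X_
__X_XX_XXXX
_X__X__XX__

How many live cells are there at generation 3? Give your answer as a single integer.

Simulating step by step:
Generation 0 (given above): 29 live cells
Generation 1: 23 live cells
___X__X_XX_
___________
___X____XXX
_XX_X_XX_XX
_XX_XX____X
XX__X______
Generation 2: 22 live cells
___________
_______X__X
X_XX___XX_X
_X__X_XX___
X___X_X__XX
XX__X____XX
Generation 3: 26 live cells
_________X_
X______XXXX
XXXX____XXX
_XX_X_X____
___XX_XXXX_
_X___X___X_
Population at generation 3: 26

Answer: 26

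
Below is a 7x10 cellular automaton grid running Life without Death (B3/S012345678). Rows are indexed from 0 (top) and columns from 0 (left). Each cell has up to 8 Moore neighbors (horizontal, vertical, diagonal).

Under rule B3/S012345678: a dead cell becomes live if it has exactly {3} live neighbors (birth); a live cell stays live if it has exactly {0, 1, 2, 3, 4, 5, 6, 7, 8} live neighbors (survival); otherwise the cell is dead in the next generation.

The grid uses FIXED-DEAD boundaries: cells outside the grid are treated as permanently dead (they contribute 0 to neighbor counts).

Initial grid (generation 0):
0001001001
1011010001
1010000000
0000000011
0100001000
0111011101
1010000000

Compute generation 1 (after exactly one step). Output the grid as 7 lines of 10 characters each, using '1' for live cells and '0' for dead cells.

Simulating step by step:
Generation 0 (given above): 23 live cells
Generation 1: 35 live cells
(generation 1 grid is the final answer)

Answer: 0011101001
1011110001
1011000011
0100000011
0100011001
1111011101
1011001000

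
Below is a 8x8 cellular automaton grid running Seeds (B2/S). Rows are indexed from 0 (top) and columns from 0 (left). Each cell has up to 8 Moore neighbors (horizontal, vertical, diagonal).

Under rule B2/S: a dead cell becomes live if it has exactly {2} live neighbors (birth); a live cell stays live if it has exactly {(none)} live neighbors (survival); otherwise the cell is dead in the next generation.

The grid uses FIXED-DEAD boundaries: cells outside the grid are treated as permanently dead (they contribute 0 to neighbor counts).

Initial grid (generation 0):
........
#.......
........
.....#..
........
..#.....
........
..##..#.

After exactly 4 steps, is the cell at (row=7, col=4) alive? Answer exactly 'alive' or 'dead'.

Simulating step by step:
Generation 0 (given above): 6 live cells
Generation 1: 1 live cells
........
........
........
........
........
........
.#......
........
Generation 2: 0 live cells
........
........
........
........
........
........
........
........
Generation 3: 0 live cells
........
........
........
........
........
........
........
........
Generation 4: 0 live cells
........
........
........
........
........
........
........
........

Cell (7,4) at generation 4: 0 -> dead

Answer: dead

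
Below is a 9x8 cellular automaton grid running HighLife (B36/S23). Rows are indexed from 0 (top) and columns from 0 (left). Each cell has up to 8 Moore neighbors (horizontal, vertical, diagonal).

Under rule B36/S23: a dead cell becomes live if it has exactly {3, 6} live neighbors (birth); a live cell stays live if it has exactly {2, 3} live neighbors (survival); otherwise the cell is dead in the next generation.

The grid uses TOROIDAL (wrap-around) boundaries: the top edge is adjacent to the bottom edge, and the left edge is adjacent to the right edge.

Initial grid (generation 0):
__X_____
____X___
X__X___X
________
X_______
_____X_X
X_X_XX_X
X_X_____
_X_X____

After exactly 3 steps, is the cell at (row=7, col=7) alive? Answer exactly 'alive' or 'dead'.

Simulating step by step:
Generation 0 (given above): 17 live cells
Generation 1: 20 live cells
__XX____
___X____
________
X______X
________
_X__XX_X
X__XXX_X
X_X_X__X
_X_X____
Generation 2: 17 live cells
___XX___
__XX____
________
________
______XX
___X_X_X
__X_____
__X__XXX
XX__X___
Generation 3: 25 live cells
_X__X___
__XXX___
________
________
______XX
_______X
__XXXX_X
X_XX_XXX
XXX_X_XX

Cell (7,7) at generation 3: 1 -> alive

Answer: alive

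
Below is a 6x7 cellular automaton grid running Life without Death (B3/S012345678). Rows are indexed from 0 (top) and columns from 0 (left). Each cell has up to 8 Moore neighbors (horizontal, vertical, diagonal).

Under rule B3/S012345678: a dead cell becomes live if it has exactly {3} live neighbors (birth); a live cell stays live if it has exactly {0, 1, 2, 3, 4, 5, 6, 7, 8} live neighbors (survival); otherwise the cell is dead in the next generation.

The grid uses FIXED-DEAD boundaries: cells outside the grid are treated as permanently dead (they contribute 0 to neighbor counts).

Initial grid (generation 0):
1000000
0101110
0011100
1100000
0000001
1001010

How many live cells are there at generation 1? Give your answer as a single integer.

Simulating step by step:
Generation 0 (given above): 14 live cells
Generation 1: 21 live cells
1000100
0101110
1011110
1111000
1100001
1001010
Population at generation 1: 21

Answer: 21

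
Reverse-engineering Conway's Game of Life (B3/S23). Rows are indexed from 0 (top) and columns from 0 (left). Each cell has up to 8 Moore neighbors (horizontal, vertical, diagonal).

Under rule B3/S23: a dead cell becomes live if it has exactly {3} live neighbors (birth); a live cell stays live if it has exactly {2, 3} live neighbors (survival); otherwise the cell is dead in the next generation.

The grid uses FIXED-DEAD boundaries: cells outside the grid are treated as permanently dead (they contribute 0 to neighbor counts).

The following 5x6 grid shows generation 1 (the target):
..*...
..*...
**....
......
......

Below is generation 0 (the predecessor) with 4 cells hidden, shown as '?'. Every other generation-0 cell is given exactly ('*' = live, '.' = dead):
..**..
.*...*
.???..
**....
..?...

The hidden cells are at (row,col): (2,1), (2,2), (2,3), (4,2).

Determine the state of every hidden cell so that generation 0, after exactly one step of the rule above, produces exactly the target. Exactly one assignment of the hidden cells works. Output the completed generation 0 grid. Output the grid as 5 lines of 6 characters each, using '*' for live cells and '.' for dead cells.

Answer: ..**..
.*...*
......
**....
......

Derivation:
Hidden generation-0 cells (in order): (2,1), (2,2), (2,3), (4,2).
A hidden cell only influences target cells in its own 3x3 neighborhood. Try each of the 2^4 = 16 assignments, step the completed generation 0 forward once under B3/S23, and compare with the target:
  (2,1)=. (2,2)=. (2,3)=. (4,2)=. -> step reproduces the target at every cell -> ACCEPT
  (2,1)=. (2,2)=. (2,3)=. (4,2)=* -> step gives (3,1)='*' but target has '.' -> reject
  (2,1)=. (2,2)=. (2,3)=* (4,2)=. -> step gives (1,2)='.' but target has '*' -> reject
  (2,1)=. (2,2)=. (2,3)=* (4,2)=* -> step gives (1,2)='.' but target has '*' -> reject
  (2,1)=. (2,2)=* (2,3)=. (4,2)=. -> step gives (1,1)='*' but target has '.' -> reject
  (2,1)=. (2,2)=* (2,3)=. (4,2)=* -> step gives (1,1)='*' but target has '.' -> reject
  (2,1)=. (2,2)=* (2,3)=* (4,2)=. -> step gives (1,1)='*' but target has '.' -> reject
  (2,1)=. (2,2)=* (2,3)=* (4,2)=* -> step gives (1,1)='*' but target has '.' -> reject
  (2,1)=* (2,2)=. (2,3)=. (4,2)=. -> step gives (1,1)='*' but target has '.' -> reject
  (2,1)=* (2,2)=. (2,3)=. (4,2)=* -> step gives (1,1)='*' but target has '.' -> reject
  (2,1)=* (2,2)=. (2,3)=* (4,2)=. -> step gives (1,1)='*' but target has '.' -> reject
  (2,1)=* (2,2)=. (2,3)=* (4,2)=* -> step gives (1,1)='*' but target has '.' -> reject
  (2,1)=* (2,2)=* (2,3)=. (4,2)=. -> step gives (1,1)='*' but target has '.' -> reject
  (2,1)=* (2,2)=* (2,3)=. (4,2)=* -> step gives (1,1)='*' but target has '.' -> reject
  (2,1)=* (2,2)=* (2,3)=* (4,2)=. -> step gives (1,1)='*' but target has '.' -> reject
  (2,1)=* (2,2)=* (2,3)=* (4,2)=* -> step gives (1,1)='*' but target has '.' -> reject
Unique solution: (2,1)=dead, (2,2)=dead, (2,3)=dead, (4,2)=dead.
Check: live-neighbor counts of every cell in the completed generation 0:
122121
113220
332011
111000
221000
Applying B3/S23 to generation 0 with these counts gives:
..*...
..*...
**....
......
......
which matches the target exactly.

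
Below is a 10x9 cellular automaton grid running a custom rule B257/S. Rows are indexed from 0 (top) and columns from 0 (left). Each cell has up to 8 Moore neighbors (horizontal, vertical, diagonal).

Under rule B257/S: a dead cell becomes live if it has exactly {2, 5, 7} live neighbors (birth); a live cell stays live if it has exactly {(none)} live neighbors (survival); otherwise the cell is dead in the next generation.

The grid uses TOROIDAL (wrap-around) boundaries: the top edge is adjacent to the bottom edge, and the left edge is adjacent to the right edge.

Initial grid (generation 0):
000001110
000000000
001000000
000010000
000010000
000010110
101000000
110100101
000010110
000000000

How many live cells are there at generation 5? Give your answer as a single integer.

Simulating step by step:
Generation 0 (given above): 19 live cells
Generation 1: 16 live cells
000000000
000001010
000100000
000001000
000000110
010000001
000010000
000010000
011100000
000010101
Generation 2: 24 live cells
000010001
000010100
000001000
000010010
100001001
100001100
100101000
010001000
100000010
110001010
Generation 3: 17 live cells
010100000
000100010
000100010
100000000
010000000
000000010
001000001
001000000
001011000
000010001
Generation 4: 25 live cells
100000011
000000101
001010100
011000001
100000001
111000001
010100010
000011000
010000000
110000000
Generation 5: 19 live cells
000000100
010100010
000000001
000001000
000100000
000100000
000001100
110100100
001011000
001000010
Population at generation 5: 19

Answer: 19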